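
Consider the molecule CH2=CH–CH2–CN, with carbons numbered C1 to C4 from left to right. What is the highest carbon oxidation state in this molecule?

+3

Count +1 for every bond to an atom more electronegative than carbon and −1 for every bond to one less electronegative; C–C bonds are 0. Tallying each carbon:
C1: 2C, 2H → 0 − 2 = -2
C2: 3C, 1H → 0 − 1 = -1
C3: 2C, 2H → 0 − 2 = -2
C4: 1C, 3N → 0 + 3 = +3
The highest value is +3.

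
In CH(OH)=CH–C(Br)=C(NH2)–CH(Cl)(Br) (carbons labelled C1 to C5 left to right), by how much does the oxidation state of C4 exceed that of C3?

0

C4: 3C, 1N → 0 + 1 = +1
C3: 3C, 1Br → 0 + 1 = +1
Difference: +1 − (+1) = 0.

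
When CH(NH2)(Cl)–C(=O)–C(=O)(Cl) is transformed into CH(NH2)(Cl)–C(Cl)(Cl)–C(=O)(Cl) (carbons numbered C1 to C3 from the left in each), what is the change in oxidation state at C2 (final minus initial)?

Before: C2 has 2 bonds to C, 2 bonds to O → oxidation state +2.
After: C2 has 2 bonds to C, 2 bonds to Cl → oxidation state +2.
Δ = +2 − (+2) = 0, so no net redox change at C2.

0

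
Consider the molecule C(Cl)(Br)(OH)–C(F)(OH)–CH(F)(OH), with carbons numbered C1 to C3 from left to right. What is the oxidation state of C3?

+1

Assign +1 per bond to O/N/halogen, −1 per bond to H or an electropositive element, and 0 per bond to carbon.
C3 has one bond to C (0), one bond to F (+1), one bond to H (-1), one bond to O (+1).
Oxidation state = 0 + 1 − 1 + 1 = +1.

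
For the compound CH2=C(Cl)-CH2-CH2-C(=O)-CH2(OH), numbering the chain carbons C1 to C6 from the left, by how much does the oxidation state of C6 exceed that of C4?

+1

C6: 1C, 2H, 1O → 0 − 2 + 1 = -1
C4: 2C, 2H → 0 − 2 = -2
Difference: -1 − (-2) = +1.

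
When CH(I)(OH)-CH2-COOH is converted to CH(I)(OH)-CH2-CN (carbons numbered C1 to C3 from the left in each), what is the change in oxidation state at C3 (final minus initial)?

Before: C3 has 1 bond to C, 3 bonds to O → oxidation state +3.
After: C3 has 1 bond to C, 3 bonds to N → oxidation state +3.
Δ = +3 − (+3) = 0, so no net redox change at C3.

0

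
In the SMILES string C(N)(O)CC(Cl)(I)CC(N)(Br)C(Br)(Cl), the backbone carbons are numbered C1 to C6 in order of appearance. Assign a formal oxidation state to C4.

C4 has one bond to C (0), one bond to C (0), one bond to H (-1), one bond to H (-1).
Oxidation state = 0 + 0 − 1 − 1 = -2.

-2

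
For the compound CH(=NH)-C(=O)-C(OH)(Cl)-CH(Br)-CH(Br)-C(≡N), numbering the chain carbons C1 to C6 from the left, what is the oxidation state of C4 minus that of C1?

-1

C4: 2C, 1H, 1Br → 0 − 1 + 1 = 0
C1: 1C, 1H, 2N → 0 − 1 + 2 = +1
Difference: 0 − (+1) = -1.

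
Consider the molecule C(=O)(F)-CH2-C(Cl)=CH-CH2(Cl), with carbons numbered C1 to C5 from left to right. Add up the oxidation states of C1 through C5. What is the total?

0

Tallying each carbon's bonds:
C1: 1C, 2O, 1F → 0 + 2 + 1 = +3
C2: 2C, 2H → 0 − 2 = -2
C3: 3C, 1Cl → 0 + 1 = +1
C4: 3C, 1H → 0 − 1 = -1
C5: 1C, 2H, 1Cl → 0 − 2 + 1 = -1
Sum = +3 − 2 + 1 − 1 − 1 = 0.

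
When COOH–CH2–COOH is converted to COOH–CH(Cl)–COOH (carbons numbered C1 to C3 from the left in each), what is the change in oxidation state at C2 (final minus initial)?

+2

Before: C2 has 2 bonds to C, 2 bonds to H → oxidation state -2.
After: C2 has 2 bonds to C, 1 bond to H, 1 bond to Cl → oxidation state 0.
Δ = 0 − (-2) = +2, so this is an oxidation at C2.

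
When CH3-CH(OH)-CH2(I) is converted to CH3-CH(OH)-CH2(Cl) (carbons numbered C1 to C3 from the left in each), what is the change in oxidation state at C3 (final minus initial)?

Before: C3 has 1 bond to C, 2 bonds to H, 1 bond to I → oxidation state -1.
After: C3 has 1 bond to C, 2 bonds to H, 1 bond to Cl → oxidation state -1.
Δ = -1 − (-1) = 0, so no net redox change at C3.

0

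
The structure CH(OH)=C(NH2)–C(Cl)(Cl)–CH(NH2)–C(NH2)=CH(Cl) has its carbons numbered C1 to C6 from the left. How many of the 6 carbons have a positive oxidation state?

3

Each bond to a more electronegative atom (O, N, halogen) counts +1, each bond to a less electronegative atom (H, metal, B, Si) counts −1, and each C–C bond counts 0. Tallying each carbon:
C1: 2C, 1H, 1O → 0 − 1 + 1 = 0
C2: 3C, 1N → 0 + 1 = +1
C3: 2C, 2Cl → 0 + 2 = +2
C4: 2C, 1H, 1N → 0 − 1 + 1 = 0
C5: 3C, 1N → 0 + 1 = +1
C6: 2C, 1H, 1Cl → 0 − 1 + 1 = 0
3 carbons (C2, C3, C5) meet the condition.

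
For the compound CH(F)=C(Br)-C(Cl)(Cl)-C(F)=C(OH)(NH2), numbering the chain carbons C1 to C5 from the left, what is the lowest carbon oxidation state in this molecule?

Tallying each carbon's bonds:
C1: 2C, 1H, 1F → 0 − 1 + 1 = 0
C2: 3C, 1Br → 0 + 1 = +1
C3: 2C, 2Cl → 0 + 2 = +2
C4: 3C, 1F → 0 + 1 = +1
C5: 2C, 1O, 1N → 0 + 1 + 1 = +2
The lowest value is 0.

0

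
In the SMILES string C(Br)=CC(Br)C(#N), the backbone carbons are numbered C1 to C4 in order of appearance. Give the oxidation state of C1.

C1 has a double bond to C (2×0 = 0), one bond to H (-1), one bond to Br (+1).
Oxidation state = 0 − 1 + 1 = 0.

0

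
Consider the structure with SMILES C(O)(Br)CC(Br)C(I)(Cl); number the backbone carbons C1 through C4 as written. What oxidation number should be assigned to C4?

C4 has one bond to C (0), one bond to I (+1), one bond to H (-1), one bond to Cl (+1).
Oxidation state = 0 + 1 − 1 + 1 = +1.

+1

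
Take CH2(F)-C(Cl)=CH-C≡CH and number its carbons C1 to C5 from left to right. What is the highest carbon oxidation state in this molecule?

+1

Count +1 for every bond to an atom more electronegative than carbon and −1 for every bond to one less electronegative; C–C bonds are 0. Tallying each carbon:
C1: 1C, 2H, 1F → 0 − 2 + 1 = -1
C2: 3C, 1Cl → 0 + 1 = +1
C3: 3C, 1H → 0 − 1 = -1
C4: 4C → 0 = 0
C5: 3C, 1H → 0 − 1 = -1
The highest value is +1.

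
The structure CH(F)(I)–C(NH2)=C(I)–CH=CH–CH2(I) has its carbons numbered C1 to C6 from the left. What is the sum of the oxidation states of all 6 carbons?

Each bond to a more electronegative atom (O, N, halogen) counts +1, each bond to a less electronegative atom (H, metal, B, Si) counts −1, and each C–C bond counts 0. Tallying each carbon:
C1: 1C, 1H, 1F, 1I → 0 − 1 + 1 + 1 = +1
C2: 3C, 1N → 0 + 1 = +1
C3: 3C, 1I → 0 + 1 = +1
C4: 3C, 1H → 0 − 1 = -1
C5: 3C, 1H → 0 − 1 = -1
C6: 1C, 2H, 1I → 0 − 2 + 1 = -1
Sum = +1 + 1 + 1 − 1 − 1 − 1 = 0.

0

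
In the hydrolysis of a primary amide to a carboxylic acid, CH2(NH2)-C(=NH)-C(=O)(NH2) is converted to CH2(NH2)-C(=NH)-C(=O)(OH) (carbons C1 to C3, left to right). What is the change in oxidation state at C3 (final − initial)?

Before: C3 has 1 bond to C, 2 bonds to O, 1 bond to N → oxidation state +3.
After: C3 has 1 bond to C, 3 bonds to O → oxidation state +3.
Δ = +3 − (+3) = 0, so no net redox change at C3.

0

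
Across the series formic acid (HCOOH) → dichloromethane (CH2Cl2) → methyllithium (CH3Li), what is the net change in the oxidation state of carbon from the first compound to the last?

-6

Carbon oxidation states along the series — formic acid: +2, dichloromethane: 0, methyllithium: -4.
Net change = -4 − (+2) = -6.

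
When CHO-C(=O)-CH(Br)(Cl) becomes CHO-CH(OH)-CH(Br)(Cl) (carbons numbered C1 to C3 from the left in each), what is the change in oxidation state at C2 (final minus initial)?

Before: C2 has 2 bonds to C, 2 bonds to O → oxidation state +2.
After: C2 has 2 bonds to C, 1 bond to H, 1 bond to O → oxidation state 0.
Δ = 0 − (+2) = -2, so this is a reduction at C2.

-2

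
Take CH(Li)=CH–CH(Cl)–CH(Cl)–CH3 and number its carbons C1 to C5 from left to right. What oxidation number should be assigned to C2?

Bonds to more-electronegative neighbours contribute +1 each, bonds to H or metals contribute −1 each, and C–C bonds contribute 0.
C2 has a double bond to C (2×0 = 0), one bond to C (0), one bond to H (-1).
Oxidation state = 0 + 0 − 1 = -1.

-1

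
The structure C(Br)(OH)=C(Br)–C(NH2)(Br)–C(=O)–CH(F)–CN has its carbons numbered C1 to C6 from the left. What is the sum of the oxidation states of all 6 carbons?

Bonds to more-electronegative neighbours contribute +1 each, bonds to H or metals contribute −1 each, and C–C bonds contribute 0. Tallying each carbon:
C1: 2C, 1O, 1Br → 0 + 1 + 1 = +2
C2: 3C, 1Br → 0 + 1 = +1
C3: 2C, 1N, 1Br → 0 + 1 + 1 = +2
C4: 2C, 2O → 0 + 2 = +2
C5: 2C, 1H, 1F → 0 − 1 + 1 = 0
C6: 1C, 3N → 0 + 3 = +3
Sum = +2 + 1 + 2 + 2 + 0 + 3 = +10.

+10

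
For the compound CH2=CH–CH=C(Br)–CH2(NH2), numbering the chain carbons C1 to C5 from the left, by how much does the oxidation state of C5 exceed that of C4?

C5: 1C, 2H, 1N → 0 − 2 + 1 = -1
C4: 3C, 1Br → 0 + 1 = +1
Difference: -1 − (+1) = -2.

-2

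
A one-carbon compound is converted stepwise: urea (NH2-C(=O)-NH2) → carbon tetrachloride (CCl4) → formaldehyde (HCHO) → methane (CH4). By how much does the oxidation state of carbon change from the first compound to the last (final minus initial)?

Carbon oxidation states along the series — urea: +4, carbon tetrachloride: +4, formaldehyde: 0, methane: -4.
Net change = -4 − (+4) = -8.

-8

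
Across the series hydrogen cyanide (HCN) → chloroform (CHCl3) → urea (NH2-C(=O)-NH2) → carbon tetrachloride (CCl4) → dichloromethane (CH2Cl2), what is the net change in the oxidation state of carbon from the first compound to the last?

Carbon oxidation states along the series — hydrogen cyanide: +2, chloroform: +2, urea: +4, carbon tetrachloride: +4, dichloromethane: 0.
Net change = 0 − (+2) = -2.

-2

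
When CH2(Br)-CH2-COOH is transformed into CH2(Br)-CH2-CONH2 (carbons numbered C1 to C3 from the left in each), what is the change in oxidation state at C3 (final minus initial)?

0

Before: C3 has 1 bond to C, 3 bonds to O → oxidation state +3.
After: C3 has 1 bond to C, 2 bonds to O, 1 bond to N → oxidation state +3.
Δ = +3 − (+3) = 0, so no net redox change at C3.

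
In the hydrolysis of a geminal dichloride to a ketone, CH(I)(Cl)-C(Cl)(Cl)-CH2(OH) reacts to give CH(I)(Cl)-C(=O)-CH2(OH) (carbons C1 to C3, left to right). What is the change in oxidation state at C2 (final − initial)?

0

Before: C2 has 2 bonds to C, 2 bonds to Cl → oxidation state +2.
After: C2 has 2 bonds to C, 2 bonds to O → oxidation state +2.
Δ = +2 − (+2) = 0, so no net redox change at C2.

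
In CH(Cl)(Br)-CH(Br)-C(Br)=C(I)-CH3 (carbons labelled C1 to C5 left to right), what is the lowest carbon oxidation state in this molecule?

Tallying each carbon's bonds:
C1: 1C, 1H, 1Cl, 1Br → 0 − 1 + 1 + 1 = +1
C2: 2C, 1H, 1Br → 0 − 1 + 1 = 0
C3: 3C, 1Br → 0 + 1 = +1
C4: 3C, 1I → 0 + 1 = +1
C5: 1C, 3H → 0 − 3 = -3
The lowest value is -3.

-3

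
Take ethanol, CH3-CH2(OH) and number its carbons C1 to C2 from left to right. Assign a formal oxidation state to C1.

Assign +1 per bond to O/N/halogen, −1 per bond to H or an electropositive element, and 0 per bond to carbon.
C1 has one bond to H (-1), one bond to H (-1), one bond to H (-1), one bond to C (0).
Oxidation state = -1 − 1 − 1 + 0 = -3.

-3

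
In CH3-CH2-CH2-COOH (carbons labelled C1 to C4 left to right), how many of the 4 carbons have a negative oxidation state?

Tallying each carbon's bonds:
C1: 1C, 3H → 0 − 3 = -3
C2: 2C, 2H → 0 − 2 = -2
C3: 2C, 2H → 0 − 2 = -2
C4: 1C, 3O → 0 + 3 = +3
3 carbons (C1, C2, C3) meet the condition.

3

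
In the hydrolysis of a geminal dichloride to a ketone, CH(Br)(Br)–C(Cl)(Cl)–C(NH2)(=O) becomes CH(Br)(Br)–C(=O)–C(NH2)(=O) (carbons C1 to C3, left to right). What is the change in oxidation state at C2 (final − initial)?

0

Before: C2 has 2 bonds to C, 2 bonds to Cl → oxidation state +2.
After: C2 has 2 bonds to C, 2 bonds to O → oxidation state +2.
Δ = +2 − (+2) = 0, so no net redox change at C2.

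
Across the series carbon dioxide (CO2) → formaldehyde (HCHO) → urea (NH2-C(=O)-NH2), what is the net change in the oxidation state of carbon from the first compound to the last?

Carbon oxidation states along the series — carbon dioxide: +4, formaldehyde: 0, urea: +4.
Net change = +4 − (+4) = 0.

0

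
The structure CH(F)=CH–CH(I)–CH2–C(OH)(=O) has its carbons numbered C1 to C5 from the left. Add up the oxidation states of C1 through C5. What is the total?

0

Tallying each carbon's bonds:
C1: 2C, 1H, 1F → 0 − 1 + 1 = 0
C2: 3C, 1H → 0 − 1 = -1
C3: 2C, 1H, 1I → 0 − 1 + 1 = 0
C4: 2C, 2H → 0 − 2 = -2
C5: 1C, 3O → 0 + 3 = +3
Sum = 0 − 1 + 0 − 2 + 3 = 0.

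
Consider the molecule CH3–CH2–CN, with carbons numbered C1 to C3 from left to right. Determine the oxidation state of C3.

Count +1 for every bond to an atom more electronegative than carbon and −1 for every bond to one less electronegative; C–C bonds are 0.
C3 has one bond to C (0), a triple bond to N (3×+1 = +3).
Oxidation state = 0 + 3 = +3.

+3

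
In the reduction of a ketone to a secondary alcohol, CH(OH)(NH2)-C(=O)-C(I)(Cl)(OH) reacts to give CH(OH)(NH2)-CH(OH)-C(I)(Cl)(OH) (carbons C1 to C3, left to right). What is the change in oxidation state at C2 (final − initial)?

-2

Before: C2 has 2 bonds to C, 2 bonds to O → oxidation state +2.
After: C2 has 2 bonds to C, 1 bond to H, 1 bond to O → oxidation state 0.
Δ = 0 − (+2) = -2, so this is a reduction at C2.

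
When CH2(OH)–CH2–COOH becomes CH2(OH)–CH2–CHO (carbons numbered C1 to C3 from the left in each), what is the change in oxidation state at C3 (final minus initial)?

-2

Before: C3 has 1 bond to C, 3 bonds to O → oxidation state +3.
After: C3 has 1 bond to C, 1 bond to H, 2 bonds to O → oxidation state +1.
Δ = +1 − (+3) = -2, so this is a reduction at C3.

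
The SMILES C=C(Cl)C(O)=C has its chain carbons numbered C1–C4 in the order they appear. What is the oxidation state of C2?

C2 has a double bond to C (2×0 = 0), one bond to C (0), one bond to Cl (+1).
Oxidation state = 0 + 0 + 1 = +1.

+1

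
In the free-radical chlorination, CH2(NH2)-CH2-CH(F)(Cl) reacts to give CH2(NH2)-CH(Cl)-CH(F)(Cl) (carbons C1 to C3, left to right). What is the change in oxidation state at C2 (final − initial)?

+2

Before: C2 has 2 bonds to C, 2 bonds to H → oxidation state -2.
After: C2 has 2 bonds to C, 1 bond to H, 1 bond to Cl → oxidation state 0.
Δ = 0 − (-2) = +2, so this is an oxidation at C2.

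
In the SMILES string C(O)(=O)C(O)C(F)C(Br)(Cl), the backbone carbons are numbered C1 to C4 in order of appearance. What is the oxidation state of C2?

C2 has one bond to C (0), one bond to C (0), one bond to H (-1), one bond to O (+1).
Oxidation state = 0 + 0 − 1 + 1 = 0.

0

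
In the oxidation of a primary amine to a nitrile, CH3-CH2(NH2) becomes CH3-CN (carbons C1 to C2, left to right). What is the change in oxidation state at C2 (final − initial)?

Before: C2 has 1 bond to C, 2 bonds to H, 1 bond to N → oxidation state -1.
After: C2 has 1 bond to C, 3 bonds to N → oxidation state +3.
Δ = +3 − (-1) = +4, so this is an oxidation at C2.

+4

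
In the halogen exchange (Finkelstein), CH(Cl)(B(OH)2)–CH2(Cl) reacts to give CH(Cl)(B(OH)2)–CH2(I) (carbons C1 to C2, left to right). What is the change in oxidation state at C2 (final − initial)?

Before: C2 has 1 bond to C, 2 bonds to H, 1 bond to Cl → oxidation state -1.
After: C2 has 1 bond to C, 2 bonds to H, 1 bond to I → oxidation state -1.
Δ = -1 − (-1) = 0, so no net redox change at C2.

0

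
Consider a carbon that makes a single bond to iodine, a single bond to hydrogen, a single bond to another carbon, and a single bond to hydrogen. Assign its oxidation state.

The carbon has one bond to C (0), one bond to I (+1), one bond to H (-1), one bond to H (-1).
Oxidation state = 0 + 1 − 1 − 1 = -1.

-1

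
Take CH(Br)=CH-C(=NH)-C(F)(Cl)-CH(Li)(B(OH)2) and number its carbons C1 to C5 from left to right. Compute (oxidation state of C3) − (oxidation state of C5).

+5

C3: 2C, 2N → 0 + 2 = +2
C5: 1C, 1H, 1Li, 1B → 0 − 1 − 1 − 1 = -3
Difference: +2 − (-3) = +5.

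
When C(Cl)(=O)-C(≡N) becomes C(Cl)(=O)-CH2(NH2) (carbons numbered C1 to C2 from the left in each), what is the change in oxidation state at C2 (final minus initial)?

Before: C2 has 1 bond to C, 3 bonds to N → oxidation state +3.
After: C2 has 1 bond to C, 2 bonds to H, 1 bond to N → oxidation state -1.
Δ = -1 − (+3) = -4, so this is a reduction at C2.

-4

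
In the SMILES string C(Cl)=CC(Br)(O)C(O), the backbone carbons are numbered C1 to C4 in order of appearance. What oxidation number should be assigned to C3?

C3 has one bond to C (0), one bond to C (0), one bond to Br (+1), one bond to O (+1).
Oxidation state = 0 + 0 + 1 + 1 = +2.

+2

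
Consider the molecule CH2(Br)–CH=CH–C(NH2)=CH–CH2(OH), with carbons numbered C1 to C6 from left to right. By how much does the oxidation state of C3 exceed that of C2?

C3: 3C, 1H → 0 − 1 = -1
C2: 3C, 1H → 0 − 1 = -1
Difference: -1 − (-1) = 0.

0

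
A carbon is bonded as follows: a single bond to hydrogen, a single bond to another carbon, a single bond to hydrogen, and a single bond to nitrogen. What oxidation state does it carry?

-1

The carbon has one bond to C (0), one bond to H (-1), one bond to H (-1), one bond to N (+1).
Oxidation state = 0 − 1 − 1 + 1 = -1.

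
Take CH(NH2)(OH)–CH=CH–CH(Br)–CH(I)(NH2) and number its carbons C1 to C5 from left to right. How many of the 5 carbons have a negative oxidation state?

2

Tallying each carbon's bonds:
C1: 1C, 1H, 1O, 1N → 0 − 1 + 1 + 1 = +1
C2: 3C, 1H → 0 − 1 = -1
C3: 3C, 1H → 0 − 1 = -1
C4: 2C, 1H, 1Br → 0 − 1 + 1 = 0
C5: 1C, 1H, 1N, 1I → 0 − 1 + 1 + 1 = +1
2 carbons (C2, C3) meet the condition.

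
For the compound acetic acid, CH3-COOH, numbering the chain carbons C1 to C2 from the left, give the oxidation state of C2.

Bonds to more-electronegative neighbours contribute +1 each, bonds to H or metals contribute −1 each, and C–C bonds contribute 0.
C2 has a double bond to O (2×+1 = +2), one bond to O (+1), one bond to C (0).
Oxidation state = +2 + 1 + 0 = +3.

+3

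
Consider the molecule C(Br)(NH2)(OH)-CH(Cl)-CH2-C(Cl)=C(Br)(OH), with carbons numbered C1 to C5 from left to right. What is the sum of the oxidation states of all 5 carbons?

+4

Tallying each carbon's bonds:
C1: 1C, 1O, 1N, 1Br → 0 + 1 + 1 + 1 = +3
C2: 2C, 1H, 1Cl → 0 − 1 + 1 = 0
C3: 2C, 2H → 0 − 2 = -2
C4: 3C, 1Cl → 0 + 1 = +1
C5: 2C, 1O, 1Br → 0 + 1 + 1 = +2
Sum = +3 + 0 − 2 + 1 + 2 = +4.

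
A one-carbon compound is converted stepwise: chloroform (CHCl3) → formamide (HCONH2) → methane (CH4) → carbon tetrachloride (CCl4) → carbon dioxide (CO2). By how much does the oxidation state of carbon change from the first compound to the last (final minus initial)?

+2

Carbon oxidation states along the series — chloroform: +2, formamide: +2, methane: -4, carbon tetrachloride: +4, carbon dioxide: +4.
Net change = +4 − (+2) = +2.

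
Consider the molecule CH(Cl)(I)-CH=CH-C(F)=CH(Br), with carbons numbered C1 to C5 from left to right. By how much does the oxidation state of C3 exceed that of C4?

-2

C3: 3C, 1H → 0 − 1 = -1
C4: 3C, 1F → 0 + 1 = +1
Difference: -1 − (+1) = -2.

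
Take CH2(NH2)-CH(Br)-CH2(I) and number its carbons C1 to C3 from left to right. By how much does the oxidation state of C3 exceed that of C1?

C3: 1C, 2H, 1I → 0 − 2 + 1 = -1
C1: 1C, 2H, 1N → 0 − 2 + 1 = -1
Difference: -1 − (-1) = 0.

0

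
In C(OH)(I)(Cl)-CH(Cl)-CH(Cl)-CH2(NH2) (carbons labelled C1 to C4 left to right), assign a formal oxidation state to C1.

+3

Count +1 for every bond to an atom more electronegative than carbon and −1 for every bond to one less electronegative; C–C bonds are 0.
C1 has one bond to C (0), one bond to O (+1), one bond to I (+1), one bond to Cl (+1).
Oxidation state = 0 + 1 + 1 + 1 = +3.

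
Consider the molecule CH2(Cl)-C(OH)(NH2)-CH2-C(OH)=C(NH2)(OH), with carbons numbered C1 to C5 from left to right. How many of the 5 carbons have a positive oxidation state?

Each bond to a more electronegative atom (O, N, halogen) counts +1, each bond to a less electronegative atom (H, metal, B, Si) counts −1, and each C–C bond counts 0. Tallying each carbon:
C1: 1C, 2H, 1Cl → 0 − 2 + 1 = -1
C2: 2C, 1O, 1N → 0 + 1 + 1 = +2
C3: 2C, 2H → 0 − 2 = -2
C4: 3C, 1O → 0 + 1 = +1
C5: 2C, 1O, 1N → 0 + 1 + 1 = +2
3 carbons (C2, C4, C5) meet the condition.

3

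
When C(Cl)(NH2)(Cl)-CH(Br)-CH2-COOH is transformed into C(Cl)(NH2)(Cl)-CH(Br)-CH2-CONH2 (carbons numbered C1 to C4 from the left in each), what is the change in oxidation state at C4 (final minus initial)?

Before: C4 has 1 bond to C, 3 bonds to O → oxidation state +3.
After: C4 has 1 bond to C, 2 bonds to O, 1 bond to N → oxidation state +3.
Δ = +3 − (+3) = 0, so no net redox change at C4.

0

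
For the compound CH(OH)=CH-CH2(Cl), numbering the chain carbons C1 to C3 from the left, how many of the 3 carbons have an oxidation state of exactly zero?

Tallying each carbon's bonds:
C1: 2C, 1H, 1O → 0 − 1 + 1 = 0
C2: 3C, 1H → 0 − 1 = -1
C3: 1C, 2H, 1Cl → 0 − 2 + 1 = -1
1 carbon (C1) meets the condition.

1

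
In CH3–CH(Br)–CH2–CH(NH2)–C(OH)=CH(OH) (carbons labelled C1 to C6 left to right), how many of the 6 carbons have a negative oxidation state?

2

Each bond to a more electronegative atom (O, N, halogen) counts +1, each bond to a less electronegative atom (H, metal, B, Si) counts −1, and each C–C bond counts 0. Tallying each carbon:
C1: 1C, 3H → 0 − 3 = -3
C2: 2C, 1H, 1Br → 0 − 1 + 1 = 0
C3: 2C, 2H → 0 − 2 = -2
C4: 2C, 1H, 1N → 0 − 1 + 1 = 0
C5: 3C, 1O → 0 + 1 = +1
C6: 2C, 1H, 1O → 0 − 1 + 1 = 0
2 carbons (C1, C3) meet the condition.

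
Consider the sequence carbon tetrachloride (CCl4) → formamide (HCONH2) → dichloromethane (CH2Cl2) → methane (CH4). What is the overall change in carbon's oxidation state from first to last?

-8

Carbon oxidation states along the series — carbon tetrachloride: +4, formamide: +2, dichloromethane: 0, methane: -4.
Net change = -4 − (+4) = -8.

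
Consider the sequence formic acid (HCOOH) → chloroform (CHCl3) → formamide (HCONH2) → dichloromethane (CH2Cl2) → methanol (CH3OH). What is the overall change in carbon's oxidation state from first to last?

Carbon oxidation states along the series — formic acid: +2, chloroform: +2, formamide: +2, dichloromethane: 0, methanol: -2.
Net change = -2 − (+2) = -4.

-4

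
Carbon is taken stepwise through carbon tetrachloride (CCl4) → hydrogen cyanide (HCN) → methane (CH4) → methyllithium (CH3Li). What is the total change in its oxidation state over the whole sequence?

-8

Carbon oxidation states along the series — carbon tetrachloride: +4, hydrogen cyanide: +2, methane: -4, methyllithium: -4.
Net change = -4 − (+4) = -8.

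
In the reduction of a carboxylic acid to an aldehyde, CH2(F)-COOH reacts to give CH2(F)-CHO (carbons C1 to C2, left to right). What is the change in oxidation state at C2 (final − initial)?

-2

Before: C2 has 1 bond to C, 3 bonds to O → oxidation state +3.
After: C2 has 1 bond to C, 1 bond to H, 2 bonds to O → oxidation state +1.
Δ = +1 − (+3) = -2, so this is a reduction at C2.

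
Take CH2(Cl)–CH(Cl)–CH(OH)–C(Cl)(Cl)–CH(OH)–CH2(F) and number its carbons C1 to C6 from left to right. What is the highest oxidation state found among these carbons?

+2

Assign +1 per bond to O/N/halogen, −1 per bond to H or an electropositive element, and 0 per bond to carbon. Tallying each carbon:
C1: 1C, 2H, 1Cl → 0 − 2 + 1 = -1
C2: 2C, 1H, 1Cl → 0 − 1 + 1 = 0
C3: 2C, 1H, 1O → 0 − 1 + 1 = 0
C4: 2C, 2Cl → 0 + 2 = +2
C5: 2C, 1H, 1O → 0 − 1 + 1 = 0
C6: 1C, 2H, 1F → 0 − 2 + 1 = -1
The highest value is +2.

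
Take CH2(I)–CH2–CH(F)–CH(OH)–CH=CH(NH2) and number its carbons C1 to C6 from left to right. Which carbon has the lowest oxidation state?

Count +1 for every bond to an atom more electronegative than carbon and −1 for every bond to one less electronegative; C–C bonds are 0. Tallying each carbon:
C1: 1C, 2H, 1I → 0 − 2 + 1 = -1
C2: 2C, 2H → 0 − 2 = -2
C3: 2C, 1H, 1F → 0 − 1 + 1 = 0
C4: 2C, 1H, 1O → 0 − 1 + 1 = 0
C5: 3C, 1H → 0 − 1 = -1
C6: 2C, 1H, 1N → 0 − 1 + 1 = 0
The most reduced carbon is C2 at -2.

C2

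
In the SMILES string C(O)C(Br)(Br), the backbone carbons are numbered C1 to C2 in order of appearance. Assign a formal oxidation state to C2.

+1

Bonds to more-electronegative neighbours contribute +1 each, bonds to H or metals contribute −1 each, and C–C bonds contribute 0.
C2 has one bond to C (0), one bond to Br (+1), one bond to H (-1), one bond to Br (+1).
Oxidation state = 0 + 1 − 1 + 1 = +1.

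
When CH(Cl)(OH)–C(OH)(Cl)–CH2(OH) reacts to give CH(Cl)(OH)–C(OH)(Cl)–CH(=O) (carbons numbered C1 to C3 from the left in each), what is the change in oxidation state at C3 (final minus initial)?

Before: C3 has 1 bond to C, 2 bonds to H, 1 bond to O → oxidation state -1.
After: C3 has 1 bond to C, 1 bond to H, 2 bonds to O → oxidation state +1.
Δ = +1 − (-1) = +2, so this is an oxidation at C3.

+2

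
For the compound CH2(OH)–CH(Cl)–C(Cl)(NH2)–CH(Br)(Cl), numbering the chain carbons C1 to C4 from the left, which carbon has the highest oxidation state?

Bonds to more-electronegative neighbours contribute +1 each, bonds to H or metals contribute −1 each, and C–C bonds contribute 0. Tallying each carbon:
C1: 1C, 2H, 1O → 0 − 2 + 1 = -1
C2: 2C, 1H, 1Cl → 0 − 1 + 1 = 0
C3: 2C, 1N, 1Cl → 0 + 1 + 1 = +2
C4: 1C, 1H, 1Cl, 1Br → 0 − 1 + 1 + 1 = +1
The most oxidised carbon is C3 at +2.

C3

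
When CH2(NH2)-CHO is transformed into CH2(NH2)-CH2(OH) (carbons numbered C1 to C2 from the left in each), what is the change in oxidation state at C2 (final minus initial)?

-2

Before: C2 has 1 bond to C, 1 bond to H, 2 bonds to O → oxidation state +1.
After: C2 has 1 bond to C, 2 bonds to H, 1 bond to O → oxidation state -1.
Δ = -1 − (+1) = -2, so this is a reduction at C2.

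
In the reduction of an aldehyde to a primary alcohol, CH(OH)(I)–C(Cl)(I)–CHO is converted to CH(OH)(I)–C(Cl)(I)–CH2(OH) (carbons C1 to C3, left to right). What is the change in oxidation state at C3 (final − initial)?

-2

Before: C3 has 1 bond to C, 1 bond to H, 2 bonds to O → oxidation state +1.
After: C3 has 1 bond to C, 2 bonds to H, 1 bond to O → oxidation state -1.
Δ = -1 − (+1) = -2, so this is a reduction at C3.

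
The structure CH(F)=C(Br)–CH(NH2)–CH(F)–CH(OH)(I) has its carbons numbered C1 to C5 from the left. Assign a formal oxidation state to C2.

+1

Count +1 for every bond to an atom more electronegative than carbon and −1 for every bond to one less electronegative; C–C bonds are 0.
C2 has a double bond to C (2×0 = 0), one bond to C (0), one bond to Br (+1).
Oxidation state = 0 + 0 + 1 = +1.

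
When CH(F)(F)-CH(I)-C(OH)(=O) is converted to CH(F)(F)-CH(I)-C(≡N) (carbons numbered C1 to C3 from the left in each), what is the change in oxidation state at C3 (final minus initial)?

Before: C3 has 1 bond to C, 3 bonds to O → oxidation state +3.
After: C3 has 1 bond to C, 3 bonds to N → oxidation state +3.
Δ = +3 − (+3) = 0, so no net redox change at C3.

0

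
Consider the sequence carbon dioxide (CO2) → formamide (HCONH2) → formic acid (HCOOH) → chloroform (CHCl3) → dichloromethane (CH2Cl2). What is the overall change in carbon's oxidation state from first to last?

-4

Carbon oxidation states along the series — carbon dioxide: +4, formamide: +2, formic acid: +2, chloroform: +2, dichloromethane: 0.
Net change = 0 − (+4) = -4.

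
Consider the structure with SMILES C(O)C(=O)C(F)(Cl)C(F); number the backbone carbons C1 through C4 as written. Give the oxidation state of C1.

-1

C1 has one bond to C (0), one bond to H (-1), one bond to O (+1), one bond to H (-1).
Oxidation state = 0 − 1 + 1 − 1 = -1.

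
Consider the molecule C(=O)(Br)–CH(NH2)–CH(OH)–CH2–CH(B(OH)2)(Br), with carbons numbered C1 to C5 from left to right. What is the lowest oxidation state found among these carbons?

-2

Each bond to a more electronegative atom (O, N, halogen) counts +1, each bond to a less electronegative atom (H, metal, B, Si) counts −1, and each C–C bond counts 0. Tallying each carbon:
C1: 1C, 2O, 1Br → 0 + 2 + 1 = +3
C2: 2C, 1H, 1N → 0 − 1 + 1 = 0
C3: 2C, 1H, 1O → 0 − 1 + 1 = 0
C4: 2C, 2H → 0 − 2 = -2
C5: 1C, 1H, 1Br, 1B → 0 − 1 + 1 − 1 = -1
The lowest value is -2.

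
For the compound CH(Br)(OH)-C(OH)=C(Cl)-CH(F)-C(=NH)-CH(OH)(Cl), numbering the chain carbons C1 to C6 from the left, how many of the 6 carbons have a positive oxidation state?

5

Count +1 for every bond to an atom more electronegative than carbon and −1 for every bond to one less electronegative; C–C bonds are 0. Tallying each carbon:
C1: 1C, 1H, 1O, 1Br → 0 − 1 + 1 + 1 = +1
C2: 3C, 1O → 0 + 1 = +1
C3: 3C, 1Cl → 0 + 1 = +1
C4: 2C, 1H, 1F → 0 − 1 + 1 = 0
C5: 2C, 2N → 0 + 2 = +2
C6: 1C, 1H, 1O, 1Cl → 0 − 1 + 1 + 1 = +1
5 carbons (C1, C2, C3, C5, C6) meet the condition.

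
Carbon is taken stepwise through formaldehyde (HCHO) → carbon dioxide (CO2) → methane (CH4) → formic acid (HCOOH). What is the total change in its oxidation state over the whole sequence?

+2

Carbon oxidation states along the series — formaldehyde: 0, carbon dioxide: +4, methane: -4, formic acid: +2.
Net change = +2 − (0) = +2.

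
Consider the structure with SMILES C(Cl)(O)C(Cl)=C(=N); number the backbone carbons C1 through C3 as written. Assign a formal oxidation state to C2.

C2 has one bond to C (0), a double bond to C (2×0 = 0), one bond to Cl (+1).
Oxidation state = 0 + 0 + 1 = +1.

+1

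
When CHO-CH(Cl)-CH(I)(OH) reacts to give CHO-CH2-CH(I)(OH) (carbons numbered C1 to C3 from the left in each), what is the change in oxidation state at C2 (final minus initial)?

-2

Before: C2 has 2 bonds to C, 1 bond to H, 1 bond to Cl → oxidation state 0.
After: C2 has 2 bonds to C, 2 bonds to H → oxidation state -2.
Δ = -2 − (0) = -2, so this is a reduction at C2.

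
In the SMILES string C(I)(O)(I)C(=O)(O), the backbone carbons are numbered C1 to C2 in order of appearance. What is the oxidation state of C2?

C2 has one bond to C (0), a double bond to O (2×+1 = +2), one bond to O (+1).
Oxidation state = 0 + 2 + 1 = +3.

+3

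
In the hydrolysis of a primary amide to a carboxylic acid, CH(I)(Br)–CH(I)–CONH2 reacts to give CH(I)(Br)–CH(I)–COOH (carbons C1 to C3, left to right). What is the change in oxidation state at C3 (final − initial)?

0

Before: C3 has 1 bond to C, 2 bonds to O, 1 bond to N → oxidation state +3.
After: C3 has 1 bond to C, 3 bonds to O → oxidation state +3.
Δ = +3 − (+3) = 0, so no net redox change at C3.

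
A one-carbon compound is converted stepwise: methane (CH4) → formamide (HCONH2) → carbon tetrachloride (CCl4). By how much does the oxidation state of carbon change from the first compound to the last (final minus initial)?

Carbon oxidation states along the series — methane: -4, formamide: +2, carbon tetrachloride: +4.
Net change = +4 − (-4) = +8.

+8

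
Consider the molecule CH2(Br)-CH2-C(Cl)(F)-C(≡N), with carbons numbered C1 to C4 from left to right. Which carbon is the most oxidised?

C4

Count +1 for every bond to an atom more electronegative than carbon and −1 for every bond to one less electronegative; C–C bonds are 0. Tallying each carbon:
C1: 1C, 2H, 1Br → 0 − 2 + 1 = -1
C2: 2C, 2H → 0 − 2 = -2
C3: 2C, 1F, 1Cl → 0 + 1 + 1 = +2
C4: 1C, 3N → 0 + 3 = +3
The most oxidised carbon is C4 at +3.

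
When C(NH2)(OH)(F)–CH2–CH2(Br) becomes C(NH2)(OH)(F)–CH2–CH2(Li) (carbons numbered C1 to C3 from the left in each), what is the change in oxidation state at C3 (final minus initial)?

Before: C3 has 1 bond to C, 2 bonds to H, 1 bond to Br → oxidation state -1.
After: C3 has 1 bond to C, 2 bonds to H, 1 bond to Li → oxidation state -3.
Δ = -3 − (-1) = -2, so this is a reduction at C3.

-2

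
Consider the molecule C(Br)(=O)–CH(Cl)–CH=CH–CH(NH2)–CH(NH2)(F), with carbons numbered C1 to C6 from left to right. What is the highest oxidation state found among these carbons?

+3

Bonds to more-electronegative neighbours contribute +1 each, bonds to H or metals contribute −1 each, and C–C bonds contribute 0. Tallying each carbon:
C1: 1C, 2O, 1Br → 0 + 2 + 1 = +3
C2: 2C, 1H, 1Cl → 0 − 1 + 1 = 0
C3: 3C, 1H → 0 − 1 = -1
C4: 3C, 1H → 0 − 1 = -1
C5: 2C, 1H, 1N → 0 − 1 + 1 = 0
C6: 1C, 1H, 1N, 1F → 0 − 1 + 1 + 1 = +1
The highest value is +3.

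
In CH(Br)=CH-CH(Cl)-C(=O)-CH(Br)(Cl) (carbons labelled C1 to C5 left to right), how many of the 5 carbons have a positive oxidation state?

Bonds to more-electronegative neighbours contribute +1 each, bonds to H or metals contribute −1 each, and C–C bonds contribute 0. Tallying each carbon:
C1: 2C, 1H, 1Br → 0 − 1 + 1 = 0
C2: 3C, 1H → 0 − 1 = -1
C3: 2C, 1H, 1Cl → 0 − 1 + 1 = 0
C4: 2C, 2O → 0 + 2 = +2
C5: 1C, 1H, 1Cl, 1Br → 0 − 1 + 1 + 1 = +1
2 carbons (C4, C5) meet the condition.

2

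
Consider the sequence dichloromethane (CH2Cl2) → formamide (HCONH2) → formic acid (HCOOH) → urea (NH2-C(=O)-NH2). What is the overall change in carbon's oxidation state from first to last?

+4

Carbon oxidation states along the series — dichloromethane: 0, formamide: +2, formic acid: +2, urea: +4.
Net change = +4 − (0) = +4.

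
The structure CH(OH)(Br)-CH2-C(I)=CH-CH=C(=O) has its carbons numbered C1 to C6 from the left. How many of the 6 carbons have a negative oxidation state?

Tallying each carbon's bonds:
C1: 1C, 1H, 1O, 1Br → 0 − 1 + 1 + 1 = +1
C2: 2C, 2H → 0 − 2 = -2
C3: 3C, 1I → 0 + 1 = +1
C4: 3C, 1H → 0 − 1 = -1
C5: 3C, 1H → 0 − 1 = -1
C6: 2C, 2O → 0 + 2 = +2
3 carbons (C2, C4, C5) meet the condition.

3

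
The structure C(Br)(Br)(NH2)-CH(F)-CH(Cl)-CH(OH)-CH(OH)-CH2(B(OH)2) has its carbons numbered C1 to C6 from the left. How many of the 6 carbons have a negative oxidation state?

1

Each bond to a more electronegative atom (O, N, halogen) counts +1, each bond to a less electronegative atom (H, metal, B, Si) counts −1, and each C–C bond counts 0. Tallying each carbon:
C1: 1C, 1N, 2Br → 0 + 1 + 2 = +3
C2: 2C, 1H, 1F → 0 − 1 + 1 = 0
C3: 2C, 1H, 1Cl → 0 − 1 + 1 = 0
C4: 2C, 1H, 1O → 0 − 1 + 1 = 0
C5: 2C, 1H, 1O → 0 − 1 + 1 = 0
C6: 1C, 2H, 1B → 0 − 2 − 1 = -3
1 carbon (C6) meets the condition.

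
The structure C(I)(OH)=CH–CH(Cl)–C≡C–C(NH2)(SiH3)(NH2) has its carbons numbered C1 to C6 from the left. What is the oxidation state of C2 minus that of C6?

C2: 3C, 1H → 0 − 1 = -1
C6: 1C, 2N, 1Si → 0 + 2 − 1 = +1
Difference: -1 − (+1) = -2.

-2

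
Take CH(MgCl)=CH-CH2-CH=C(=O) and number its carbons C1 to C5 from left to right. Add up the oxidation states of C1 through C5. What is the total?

Bonds to more-electronegative neighbours contribute +1 each, bonds to H or metals contribute −1 each, and C–C bonds contribute 0. Tallying each carbon:
C1: 2C, 1H, 1Mg → 0 − 1 − 1 = -2
C2: 3C, 1H → 0 − 1 = -1
C3: 2C, 2H → 0 − 2 = -2
C4: 3C, 1H → 0 − 1 = -1
C5: 2C, 2O → 0 + 2 = +2
Sum = -2 − 1 − 2 − 1 + 2 = -4.

-4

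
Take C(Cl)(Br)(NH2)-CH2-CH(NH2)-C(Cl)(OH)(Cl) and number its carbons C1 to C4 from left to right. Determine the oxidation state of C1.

+3

Assign +1 per bond to O/N/halogen, −1 per bond to H or an electropositive element, and 0 per bond to carbon.
C1 has one bond to C (0), one bond to Cl (+1), one bond to Br (+1), one bond to N (+1).
Oxidation state = 0 + 1 + 1 + 1 = +3.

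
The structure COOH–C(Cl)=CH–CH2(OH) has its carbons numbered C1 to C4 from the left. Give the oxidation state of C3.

-1

C3 has a double bond to C (2×0 = 0), one bond to C (0), one bond to H (-1).
Oxidation state = 0 + 0 − 1 = -1.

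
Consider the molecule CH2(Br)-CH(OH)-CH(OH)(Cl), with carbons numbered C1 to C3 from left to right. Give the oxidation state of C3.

+1

C3 has one bond to C (0), one bond to O (+1), one bond to Cl (+1), one bond to H (-1).
Oxidation state = 0 + 1 + 1 − 1 = +1.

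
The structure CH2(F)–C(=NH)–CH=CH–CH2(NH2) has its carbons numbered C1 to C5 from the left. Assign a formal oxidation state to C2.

+2

C2 has one bond to C (0), one bond to C (0), a double bond to N (2×+1 = +2).
Oxidation state = 0 + 0 + 2 = +2.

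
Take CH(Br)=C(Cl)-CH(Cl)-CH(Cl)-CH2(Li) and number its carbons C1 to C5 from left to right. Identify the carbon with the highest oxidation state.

Tallying each carbon's bonds:
C1: 2C, 1H, 1Br → 0 − 1 + 1 = 0
C2: 3C, 1Cl → 0 + 1 = +1
C3: 2C, 1H, 1Cl → 0 − 1 + 1 = 0
C4: 2C, 1H, 1Cl → 0 − 1 + 1 = 0
C5: 1C, 2H, 1Li → 0 − 2 − 1 = -3
The most oxidised carbon is C2 at +1.

C2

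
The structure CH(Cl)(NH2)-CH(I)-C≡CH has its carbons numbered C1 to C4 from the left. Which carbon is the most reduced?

C4

Tallying each carbon's bonds:
C1: 1C, 1H, 1N, 1Cl → 0 − 1 + 1 + 1 = +1
C2: 2C, 1H, 1I → 0 − 1 + 1 = 0
C3: 4C → 0 = 0
C4: 3C, 1H → 0 − 1 = -1
The most reduced carbon is C4 at -1.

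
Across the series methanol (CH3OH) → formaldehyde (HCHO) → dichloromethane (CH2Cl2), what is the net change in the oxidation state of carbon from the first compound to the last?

Carbon oxidation states along the series — methanol: -2, formaldehyde: 0, dichloromethane: 0.
Net change = 0 − (-2) = +2.

+2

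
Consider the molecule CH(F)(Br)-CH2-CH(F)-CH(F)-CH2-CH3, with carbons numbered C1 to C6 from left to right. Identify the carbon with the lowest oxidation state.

C6

Bonds to more-electronegative neighbours contribute +1 each, bonds to H or metals contribute −1 each, and C–C bonds contribute 0. Tallying each carbon:
C1: 1C, 1H, 1F, 1Br → 0 − 1 + 1 + 1 = +1
C2: 2C, 2H → 0 − 2 = -2
C3: 2C, 1H, 1F → 0 − 1 + 1 = 0
C4: 2C, 1H, 1F → 0 − 1 + 1 = 0
C5: 2C, 2H → 0 − 2 = -2
C6: 1C, 3H → 0 − 3 = -3
The most reduced carbon is C6 at -3.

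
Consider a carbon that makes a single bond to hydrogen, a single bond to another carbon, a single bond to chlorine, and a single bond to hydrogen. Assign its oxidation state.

-1

The carbon has one bond to C (0), one bond to H (-1), one bond to H (-1), one bond to Cl (+1).
Oxidation state = 0 − 1 − 1 + 1 = -1.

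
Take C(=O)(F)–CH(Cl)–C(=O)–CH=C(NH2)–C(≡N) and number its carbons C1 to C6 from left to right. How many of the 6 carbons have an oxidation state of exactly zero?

1

Tallying each carbon's bonds:
C1: 1C, 2O, 1F → 0 + 2 + 1 = +3
C2: 2C, 1H, 1Cl → 0 − 1 + 1 = 0
C3: 2C, 2O → 0 + 2 = +2
C4: 3C, 1H → 0 − 1 = -1
C5: 3C, 1N → 0 + 1 = +1
C6: 1C, 3N → 0 + 3 = +3
1 carbon (C2) meets the condition.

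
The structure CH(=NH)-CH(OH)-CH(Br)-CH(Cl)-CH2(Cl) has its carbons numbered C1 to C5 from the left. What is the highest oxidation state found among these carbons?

Assign +1 per bond to O/N/halogen, −1 per bond to H or an electropositive element, and 0 per bond to carbon. Tallying each carbon:
C1: 1C, 1H, 2N → 0 − 1 + 2 = +1
C2: 2C, 1H, 1O → 0 − 1 + 1 = 0
C3: 2C, 1H, 1Br → 0 − 1 + 1 = 0
C4: 2C, 1H, 1Cl → 0 − 1 + 1 = 0
C5: 1C, 2H, 1Cl → 0 − 2 + 1 = -1
The highest value is +1.

+1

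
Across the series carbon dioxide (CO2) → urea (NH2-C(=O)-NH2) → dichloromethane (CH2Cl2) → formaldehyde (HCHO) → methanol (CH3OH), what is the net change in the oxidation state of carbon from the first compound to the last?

Carbon oxidation states along the series — carbon dioxide: +4, urea: +4, dichloromethane: 0, formaldehyde: 0, methanol: -2.
Net change = -2 − (+4) = -6.

-6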